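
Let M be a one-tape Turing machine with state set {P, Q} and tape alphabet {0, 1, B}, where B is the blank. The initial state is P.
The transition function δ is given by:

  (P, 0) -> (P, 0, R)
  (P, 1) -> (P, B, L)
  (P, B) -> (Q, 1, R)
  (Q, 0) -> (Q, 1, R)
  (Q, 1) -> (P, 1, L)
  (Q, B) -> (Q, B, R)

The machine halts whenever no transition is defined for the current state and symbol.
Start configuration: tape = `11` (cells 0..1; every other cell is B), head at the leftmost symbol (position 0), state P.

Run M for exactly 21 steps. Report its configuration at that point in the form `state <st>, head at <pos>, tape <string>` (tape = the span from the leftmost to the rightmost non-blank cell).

state=P head=0 tape=BB[1]1   (P,1)→(P,B,L)
state=P head=-1 tape=B[B]B1   (P,B)→(Q,1,R)
state=Q head=0 tape=B1[B]1   (Q,B)→(Q,B,R)
state=Q head=1 tape=B1B[1]   (Q,1)→(P,1,L)
state=P head=0 tape=B1[B]1   (P,B)→(Q,1,R)
state=Q head=1 tape=B11[1]   (Q,1)→(P,1,L)
state=P head=0 tape=B1[1]1   (P,1)→(P,B,L)
state=P head=-1 tape=B[1]B1   (P,1)→(P,B,L)
state=P head=-2 tape=[B]BB1   (P,B)→(Q,1,R)
state=Q head=-1 tape=1[B]B1   (Q,B)→(Q,B,R)
state=Q head=0 tape=1B[B]1   (Q,B)→(Q,B,R)
state=Q head=1 tape=1BB[1]   (Q,1)→(P,1,L)
state=P head=0 tape=1B[B]1   (P,B)→(Q,1,R)
state=Q head=1 tape=1B1[1]   (Q,1)→(P,1,L)
state=P head=0 tape=1B[1]1   (P,1)→(P,B,L)
state=P head=-1 tape=1[B]B1   (P,B)→(Q,1,R)
state=Q head=0 tape=11[B]1   (Q,B)→(Q,B,R)
state=Q head=1 tape=11B[1]   (Q,1)→(P,1,L)
state=P head=0 tape=11[B]1   (P,B)→(Q,1,R)
state=Q head=1 tape=111[1]   (Q,1)→(P,1,L)
state=P head=0 tape=11[1]1   (P,1)→(P,B,L)
state=P head=-1 tape=1[1]B1
After 21 steps: state P, head at -1, tape 11B1.

state P, head at -1, tape 11B1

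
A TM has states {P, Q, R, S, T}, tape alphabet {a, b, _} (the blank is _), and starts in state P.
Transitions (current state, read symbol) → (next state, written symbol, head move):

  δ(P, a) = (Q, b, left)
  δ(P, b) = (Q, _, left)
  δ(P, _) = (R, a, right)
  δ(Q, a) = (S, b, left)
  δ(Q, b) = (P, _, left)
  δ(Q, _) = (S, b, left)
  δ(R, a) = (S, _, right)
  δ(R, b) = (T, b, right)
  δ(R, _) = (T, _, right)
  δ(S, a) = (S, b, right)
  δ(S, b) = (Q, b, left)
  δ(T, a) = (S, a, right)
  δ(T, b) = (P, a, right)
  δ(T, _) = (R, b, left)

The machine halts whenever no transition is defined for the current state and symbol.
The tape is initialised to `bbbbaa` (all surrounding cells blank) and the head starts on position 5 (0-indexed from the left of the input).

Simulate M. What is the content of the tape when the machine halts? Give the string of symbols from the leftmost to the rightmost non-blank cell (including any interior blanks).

aa_b_b

state=P head=5 tape=_bbbba[a]   (P,a)→(Q,b,left)
state=Q head=4 tape=_bbbb[a]b   (Q,a)→(S,b,left)
state=S head=3 tape=_bbb[b]bb   (S,b)→(Q,b,left)
state=Q head=2 tape=_bb[b]bbb   (Q,b)→(P,_,left)
state=P head=1 tape=_b[b]_bbb   (P,b)→(Q,_,left)
state=Q head=0 tape=_[b]__bbb   (Q,b)→(P,_,left)
state=P head=-1 tape=[_]___bbb   (P,_)→(R,a,right)
state=R head=0 tape=a[_]__bbb   (R,_)→(T,_,right)
state=T head=1 tape=a_[_]_bbb   (T,_)→(R,b,left)
state=R head=0 tape=a[_]b_bbb   (R,_)→(T,_,right)
state=T head=1 tape=a_[b]_bbb   (T,b)→(P,a,right)
state=P head=2 tape=a_a[_]bbb   (P,_)→(R,a,right)
state=R head=3 tape=a_aa[b]bb   (R,b)→(T,b,right)
state=T head=4 tape=a_aab[b]b   (T,b)→(P,a,right)
state=P head=5 tape=a_aaba[b]   (P,b)→(Q,_,left)
state=Q head=4 tape=a_aab[a]_   (Q,a)→(S,b,left)
state=S head=3 tape=a_aa[b]b_   (S,b)→(Q,b,left)
state=Q head=2 tape=a_a[a]bb_   (Q,a)→(S,b,left)
state=S head=1 tape=a_[a]bbb_   (S,a)→(S,b,right)
state=S head=2 tape=a_b[b]bb_   (S,b)→(Q,b,left)
state=Q head=1 tape=a_[b]bbb_   (Q,b)→(P,_,left)
state=P head=0 tape=a[_]_bbb_   (P,_)→(R,a,right)
state=R head=1 tape=aa[_]bbb_   (R,_)→(T,_,right)
state=T head=2 tape=aa_[b]bb_   (T,b)→(P,a,right)
state=P head=3 tape=aa_a[b]b_   (P,b)→(Q,_,left)
state=Q head=2 tape=aa_[a]_b_   (Q,a)→(S,b,left)
state=S head=1 tape=aa[_]b_b_
The non-blank tape span at halt is aa_b_b.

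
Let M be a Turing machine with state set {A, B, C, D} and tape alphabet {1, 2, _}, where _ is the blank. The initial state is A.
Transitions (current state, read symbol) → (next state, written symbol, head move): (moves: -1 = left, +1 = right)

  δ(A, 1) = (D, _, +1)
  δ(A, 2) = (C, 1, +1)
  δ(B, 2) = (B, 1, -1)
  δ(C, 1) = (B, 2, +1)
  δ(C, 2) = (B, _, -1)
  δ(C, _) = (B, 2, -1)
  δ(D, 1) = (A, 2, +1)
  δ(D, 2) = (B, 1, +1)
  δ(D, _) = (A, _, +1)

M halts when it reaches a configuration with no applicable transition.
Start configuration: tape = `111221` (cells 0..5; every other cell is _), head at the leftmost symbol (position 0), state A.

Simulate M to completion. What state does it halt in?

B

state=A head=0 tape=[1]11221   (A,1)→(D,_,+1)
state=D head=1 tape=_[1]1221   (D,1)→(A,2,+1)
state=A head=2 tape=_2[1]221   (A,1)→(D,_,+1)
state=D head=3 tape=_2_[2]21   (D,2)→(B,1,+1)
state=B head=4 tape=_2_1[2]1   (B,2)→(B,1,-1)
state=B head=3 tape=_2_[1]11
No transition is defined for (B, 1); M halts in state B.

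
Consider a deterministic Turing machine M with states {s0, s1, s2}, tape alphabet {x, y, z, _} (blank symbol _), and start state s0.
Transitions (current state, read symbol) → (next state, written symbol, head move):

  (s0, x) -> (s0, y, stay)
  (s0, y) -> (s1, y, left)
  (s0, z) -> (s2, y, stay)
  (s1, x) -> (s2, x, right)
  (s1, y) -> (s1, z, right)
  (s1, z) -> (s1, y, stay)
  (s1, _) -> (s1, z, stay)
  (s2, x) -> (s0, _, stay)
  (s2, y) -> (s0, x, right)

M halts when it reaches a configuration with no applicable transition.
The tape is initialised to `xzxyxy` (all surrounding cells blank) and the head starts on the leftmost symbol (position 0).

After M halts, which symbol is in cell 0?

z

state=s0 head=0 tape=_[x]zxyxy_   (s0,x)→(s0,y,stay)
state=s0 head=0 tape=_[y]zxyxy_   (s0,y)→(s1,y,left)
state=s1 head=-1 tape=[_]yzxyxy_   (s1,_)→(s1,z,stay)
state=s1 head=-1 tape=[z]yzxyxy_   (s1,z)→(s1,y,stay)
state=s1 head=-1 tape=[y]yzxyxy_   (s1,y)→(s1,z,right)
state=s1 head=0 tape=z[y]zxyxy_   (s1,y)→(s1,z,right)
state=s1 head=1 tape=zz[z]xyxy_   (s1,z)→(s1,y,stay)
state=s1 head=1 tape=zz[y]xyxy_   (s1,y)→(s1,z,right)
state=s1 head=2 tape=zzz[x]yxy_   (s1,x)→(s2,x,right)
state=s2 head=3 tape=zzzx[y]xy_   (s2,y)→(s0,x,right)
state=s0 head=4 tape=zzzxx[x]y_   (s0,x)→(s0,y,stay)
state=s0 head=4 tape=zzzxx[y]y_   (s0,y)→(s1,y,left)
state=s1 head=3 tape=zzzx[x]yy_   (s1,x)→(s2,x,right)
state=s2 head=4 tape=zzzxx[y]y_   (s2,y)→(s0,x,right)
state=s0 head=5 tape=zzzxxx[y]_   (s0,y)→(s1,y,left)
state=s1 head=4 tape=zzzxx[x]y_   (s1,x)→(s2,x,right)
state=s2 head=5 tape=zzzxxx[y]_   (s2,y)→(s0,x,right)
state=s0 head=6 tape=zzzxxxx[_]
Cell 0 holds z when M halts.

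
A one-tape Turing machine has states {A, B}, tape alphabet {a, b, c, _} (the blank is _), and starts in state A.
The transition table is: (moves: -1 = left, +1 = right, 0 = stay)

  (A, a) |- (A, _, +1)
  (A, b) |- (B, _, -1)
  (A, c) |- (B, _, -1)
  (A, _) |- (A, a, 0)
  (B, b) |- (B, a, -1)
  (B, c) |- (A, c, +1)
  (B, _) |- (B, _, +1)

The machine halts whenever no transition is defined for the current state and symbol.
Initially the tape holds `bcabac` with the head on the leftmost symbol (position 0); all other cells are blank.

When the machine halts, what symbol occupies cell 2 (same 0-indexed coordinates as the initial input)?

_

state=A head=0 tape=_[b]cabac   (A,b)→(B,_,-1)
state=B head=-1 tape=[_]_cabac   (B,_)→(B,_,+1)
state=B head=0 tape=_[_]cabac   (B,_)→(B,_,+1)
state=B head=1 tape=__[c]abac   (B,c)→(A,c,+1)
state=A head=2 tape=__c[a]bac   (A,a)→(A,_,+1)
state=A head=3 tape=__c_[b]ac   (A,b)→(B,_,-1)
state=B head=2 tape=__c[_]_ac   (B,_)→(B,_,+1)
state=B head=3 tape=__c_[_]ac   (B,_)→(B,_,+1)
state=B head=4 tape=__c__[a]c
Cell 2 holds _ when M halts.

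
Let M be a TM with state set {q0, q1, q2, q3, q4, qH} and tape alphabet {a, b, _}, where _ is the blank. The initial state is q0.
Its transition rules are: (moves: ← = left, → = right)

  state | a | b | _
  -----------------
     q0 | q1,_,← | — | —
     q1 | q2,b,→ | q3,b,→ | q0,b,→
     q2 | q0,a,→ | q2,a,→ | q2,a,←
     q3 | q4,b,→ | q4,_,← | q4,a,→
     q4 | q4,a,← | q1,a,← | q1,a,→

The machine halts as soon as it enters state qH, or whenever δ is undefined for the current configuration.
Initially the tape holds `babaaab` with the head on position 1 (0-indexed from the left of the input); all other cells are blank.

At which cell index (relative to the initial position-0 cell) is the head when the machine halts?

6

state=q0 head=1 tape=b[a]baaab   (q0,a)→(q1,_,←)
state=q1 head=0 tape=[b]_baaab   (q1,b)→(q3,b,→)
state=q3 head=1 tape=b[_]baaab   (q3,_)→(q4,a,→)
state=q4 head=2 tape=ba[b]aaab   (q4,b)→(q1,a,←)
state=q1 head=1 tape=b[a]aaaab   (q1,a)→(q2,b,→)
state=q2 head=2 tape=bb[a]aaab   (q2,a)→(q0,a,→)
state=q0 head=3 tape=bba[a]aab   (q0,a)→(q1,_,←)
state=q1 head=2 tape=bb[a]_aab   (q1,a)→(q2,b,→)
state=q2 head=3 tape=bbb[_]aab   (q2,_)→(q2,a,←)
state=q2 head=2 tape=bb[b]aaab   (q2,b)→(q2,a,→)
state=q2 head=3 tape=bba[a]aab   (q2,a)→(q0,a,→)
state=q0 head=4 tape=bbaa[a]ab   (q0,a)→(q1,_,←)
state=q1 head=3 tape=bba[a]_ab   (q1,a)→(q2,b,→)
state=q2 head=4 tape=bbab[_]ab   (q2,_)→(q2,a,←)
state=q2 head=3 tape=bba[b]aab   (q2,b)→(q2,a,→)
state=q2 head=4 tape=bbaa[a]ab   (q2,a)→(q0,a,→)
state=q0 head=5 tape=bbaaa[a]b   (q0,a)→(q1,_,←)
state=q1 head=4 tape=bbaa[a]_b   (q1,a)→(q2,b,→)
state=q2 head=5 tape=bbaab[_]b   (q2,_)→(q2,a,←)
state=q2 head=4 tape=bbaa[b]ab   (q2,b)→(q2,a,→)
state=q2 head=5 tape=bbaaa[a]b   (q2,a)→(q0,a,→)
state=q0 head=6 tape=bbaaaa[b]
At halt the head is at cell 6.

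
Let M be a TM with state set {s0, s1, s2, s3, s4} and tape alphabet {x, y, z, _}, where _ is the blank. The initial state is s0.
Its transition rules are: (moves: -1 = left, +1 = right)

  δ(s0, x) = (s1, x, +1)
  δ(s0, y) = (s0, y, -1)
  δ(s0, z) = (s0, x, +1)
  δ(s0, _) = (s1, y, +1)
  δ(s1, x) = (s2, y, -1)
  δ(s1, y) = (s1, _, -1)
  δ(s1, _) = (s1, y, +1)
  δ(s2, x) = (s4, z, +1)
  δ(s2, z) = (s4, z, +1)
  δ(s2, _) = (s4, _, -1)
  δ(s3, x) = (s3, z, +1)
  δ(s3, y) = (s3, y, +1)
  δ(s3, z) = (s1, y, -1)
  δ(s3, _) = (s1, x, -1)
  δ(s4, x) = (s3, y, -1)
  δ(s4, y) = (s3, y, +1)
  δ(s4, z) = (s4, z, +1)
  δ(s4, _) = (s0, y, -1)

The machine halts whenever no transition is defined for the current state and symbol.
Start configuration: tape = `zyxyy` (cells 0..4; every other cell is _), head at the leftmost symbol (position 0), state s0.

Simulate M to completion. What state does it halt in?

s0 | _____[z]yxyy   read z → write x, move +1, go to s0
s0 | _____x[y]xyy   read y → write y, move -1, go to s0
s0 | _____[x]yxyy   read x → write x, move +1, go to s1
s1 | _____x[y]xyy   read y → write _, move -1, go to s1
s1 | _____[x]_xyy   read x → write y, move -1, go to s2
s2 | ____[_]y_xyy   read _ → write _, move -1, go to s4
s4 | ___[_]_y_xyy   read _ → write y, move -1, go to s0
s0 | __[_]y_y_xyy   read _ → write y, move +1, go to s1
s1 | __y[y]_y_xyy   read y → write _, move -1, go to s1
s1 | __[y]__y_xyy   read y → write _, move -1, go to s1
s1 | _[_]___y_xyy   read _ → write y, move +1, go to s1
s1 | _y[_]__y_xyy   read _ → write y, move +1, go to s1
s1 | _yy[_]_y_xyy   read _ → write y, move +1, go to s1
s1 | _yyy[_]y_xyy   read _ → write y, move +1, go to s1
s1 | _yyyy[y]_xyy   read y → write _, move -1, go to s1
s1 | _yyy[y]__xyy   read y → write _, move -1, go to s1
s1 | _yy[y]___xyy   read y → write _, move -1, go to s1
s1 | _y[y]____xyy   read y → write _, move -1, go to s1
s1 | _[y]_____xyy   read y → write _, move -1, go to s1
s1 | [_]______xyy   read _ → write y, move +1, go to s1
s1 | y[_]_____xyy   read _ → write y, move +1, go to s1
s1 | yy[_]____xyy   read _ → write y, move +1, go to s1
s1 | yyy[_]___xyy   read _ → write y, move +1, go to s1
s1 | yyyy[_]__xyy   read _ → write y, move +1, go to s1
s1 | yyyyy[_]_xyy   read _ → write y, move +1, go to s1
s1 | yyyyyy[_]xyy   read _ → write y, move +1, go to s1
s1 | yyyyyyy[x]yy   read x → write y, move -1, go to s2
s2 | yyyyyy[y]yyy
No transition is defined for (s2, y); M halts in state s2.

s2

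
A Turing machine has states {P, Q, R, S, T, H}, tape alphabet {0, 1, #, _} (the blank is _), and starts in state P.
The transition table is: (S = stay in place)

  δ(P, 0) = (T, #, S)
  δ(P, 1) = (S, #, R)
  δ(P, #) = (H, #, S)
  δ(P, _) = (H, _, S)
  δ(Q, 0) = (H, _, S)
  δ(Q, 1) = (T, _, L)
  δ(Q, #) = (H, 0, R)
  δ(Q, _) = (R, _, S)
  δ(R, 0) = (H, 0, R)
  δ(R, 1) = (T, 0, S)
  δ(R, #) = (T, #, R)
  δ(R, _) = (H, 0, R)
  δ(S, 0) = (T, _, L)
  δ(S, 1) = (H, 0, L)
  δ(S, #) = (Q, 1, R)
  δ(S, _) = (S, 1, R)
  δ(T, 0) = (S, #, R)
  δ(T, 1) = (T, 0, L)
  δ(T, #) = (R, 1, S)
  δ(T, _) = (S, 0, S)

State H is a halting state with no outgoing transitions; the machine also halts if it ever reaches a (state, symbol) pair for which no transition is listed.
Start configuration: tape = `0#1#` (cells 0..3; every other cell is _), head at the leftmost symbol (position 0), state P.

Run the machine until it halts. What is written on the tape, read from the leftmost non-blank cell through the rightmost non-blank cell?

#1110

P | [0]#1#__   read 0 → write #, move S, go to T
T | [#]#1#__   read # → write 1, move S, go to R
R | [1]#1#__   read 1 → write 0, move S, go to T
T | [0]#1#__   read 0 → write #, move R, go to S
S | #[#]1#__   read # → write 1, move R, go to Q
Q | #1[1]#__   read 1 → write _, move L, go to T
T | #[1]_#__   read 1 → write 0, move L, go to T
T | [#]0_#__   read # → write 1, move S, go to R
R | [1]0_#__   read 1 → write 0, move S, go to T
T | [0]0_#__   read 0 → write #, move R, go to S
S | #[0]_#__   read 0 → write _, move L, go to T
T | [#]__#__   read # → write 1, move S, go to R
R | [1]__#__   read 1 → write 0, move S, go to T
T | [0]__#__   read 0 → write #, move R, go to S
S | #[_]_#__   read _ → write 1, move R, go to S
S | #1[_]#__   read _ → write 1, move R, go to S
S | #11[#]__   read # → write 1, move R, go to Q
Q | #111[_]_   read _ → write _, move S, go to R
R | #111[_]_   read _ → write 0, move R, go to H
H | #1110[_]
The non-blank tape span at halt is #1110.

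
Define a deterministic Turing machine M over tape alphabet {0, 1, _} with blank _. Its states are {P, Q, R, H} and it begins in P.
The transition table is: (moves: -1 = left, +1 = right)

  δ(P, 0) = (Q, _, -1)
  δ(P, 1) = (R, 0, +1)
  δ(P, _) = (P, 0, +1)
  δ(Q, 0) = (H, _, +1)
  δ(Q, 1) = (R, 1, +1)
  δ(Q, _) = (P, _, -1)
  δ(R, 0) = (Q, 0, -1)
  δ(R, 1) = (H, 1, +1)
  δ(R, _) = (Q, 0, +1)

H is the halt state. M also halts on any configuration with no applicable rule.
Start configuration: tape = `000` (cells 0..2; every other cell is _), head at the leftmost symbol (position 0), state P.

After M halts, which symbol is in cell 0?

_

state=P head=0 tape=__[0]00   (P,0)→(Q,_,-1)
state=Q head=-1 tape=_[_]_00   (Q,_)→(P,_,-1)
state=P head=-2 tape=[_]__00   (P,_)→(P,0,+1)
state=P head=-1 tape=0[_]_00   (P,_)→(P,0,+1)
state=P head=0 tape=00[_]00   (P,_)→(P,0,+1)
state=P head=1 tape=000[0]0   (P,0)→(Q,_,-1)
state=Q head=0 tape=00[0]_0   (Q,0)→(H,_,+1)
state=H head=1 tape=00_[_]0
Cell 0 holds _ when M halts.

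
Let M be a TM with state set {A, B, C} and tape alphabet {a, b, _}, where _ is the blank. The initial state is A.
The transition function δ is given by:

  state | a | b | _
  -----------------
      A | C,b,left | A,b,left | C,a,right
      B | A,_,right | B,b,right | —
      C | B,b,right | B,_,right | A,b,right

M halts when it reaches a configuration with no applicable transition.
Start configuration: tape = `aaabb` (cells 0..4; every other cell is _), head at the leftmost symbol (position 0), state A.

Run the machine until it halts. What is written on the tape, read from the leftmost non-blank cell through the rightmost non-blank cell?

aa_bbbb

A | __[a]aabb_   read a → write b, move left, go to C
C | _[_]baabb_   read _ → write b, move right, go to A
A | _b[b]aabb_   read b → write b, move left, go to A
A | _[b]baabb_   read b → write b, move left, go to A
A | [_]bbaabb_   read _ → write a, move right, go to C
C | a[b]baabb_   read b → write _, move right, go to B
B | a_[b]aabb_   read b → write b, move right, go to B
B | a_b[a]abb_   read a → write _, move right, go to A
A | a_b_[a]bb_   read a → write b, move left, go to C
C | a_b[_]bbb_   read _ → write b, move right, go to A
A | a_bb[b]bb_   read b → write b, move left, go to A
A | a_b[b]bbb_   read b → write b, move left, go to A
A | a_[b]bbbb_   read b → write b, move left, go to A
A | a[_]bbbbb_   read _ → write a, move right, go to C
C | aa[b]bbbb_   read b → write _, move right, go to B
B | aa_[b]bbb_   read b → write b, move right, go to B
B | aa_b[b]bb_   read b → write b, move right, go to B
B | aa_bb[b]b_   read b → write b, move right, go to B
B | aa_bbb[b]_   read b → write b, move right, go to B
B | aa_bbbb[_]
The non-blank tape span at halt is aa_bbbb.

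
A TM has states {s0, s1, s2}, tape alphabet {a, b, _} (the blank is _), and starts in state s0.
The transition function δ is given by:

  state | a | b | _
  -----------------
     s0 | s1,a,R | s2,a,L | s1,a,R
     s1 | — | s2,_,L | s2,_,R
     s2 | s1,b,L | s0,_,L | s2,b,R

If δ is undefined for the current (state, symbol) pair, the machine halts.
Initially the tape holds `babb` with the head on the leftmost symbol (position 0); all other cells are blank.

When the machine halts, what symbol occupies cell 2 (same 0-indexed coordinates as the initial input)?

state=s0 head=0 tape=___[b]abb   (s0,b)→(s2,a,L)
state=s2 head=-1 tape=__[_]aabb   (s2,_)→(s2,b,R)
state=s2 head=0 tape=__b[a]abb   (s2,a)→(s1,b,L)
state=s1 head=-1 tape=__[b]babb   (s1,b)→(s2,_,L)
state=s2 head=-2 tape=_[_]_babb   (s2,_)→(s2,b,R)
state=s2 head=-1 tape=_b[_]babb   (s2,_)→(s2,b,R)
state=s2 head=0 tape=_bb[b]abb   (s2,b)→(s0,_,L)
state=s0 head=-1 tape=_b[b]_abb   (s0,b)→(s2,a,L)
state=s2 head=-2 tape=_[b]a_abb   (s2,b)→(s0,_,L)
state=s0 head=-3 tape=[_]_a_abb   (s0,_)→(s1,a,R)
state=s1 head=-2 tape=a[_]a_abb   (s1,_)→(s2,_,R)
state=s2 head=-1 tape=a_[a]_abb   (s2,a)→(s1,b,L)
state=s1 head=-2 tape=a[_]b_abb   (s1,_)→(s2,_,R)
state=s2 head=-1 tape=a_[b]_abb   (s2,b)→(s0,_,L)
state=s0 head=-2 tape=a[_]__abb   (s0,_)→(s1,a,R)
state=s1 head=-1 tape=aa[_]_abb   (s1,_)→(s2,_,R)
state=s2 head=0 tape=aa_[_]abb   (s2,_)→(s2,b,R)
state=s2 head=1 tape=aa_b[a]bb   (s2,a)→(s1,b,L)
state=s1 head=0 tape=aa_[b]bbb   (s1,b)→(s2,_,L)
state=s2 head=-1 tape=aa[_]_bbb   (s2,_)→(s2,b,R)
state=s2 head=0 tape=aab[_]bbb   (s2,_)→(s2,b,R)
state=s2 head=1 tape=aabb[b]bb   (s2,b)→(s0,_,L)
state=s0 head=0 tape=aab[b]_bb   (s0,b)→(s2,a,L)
state=s2 head=-1 tape=aa[b]a_bb   (s2,b)→(s0,_,L)
state=s0 head=-2 tape=a[a]_a_bb   (s0,a)→(s1,a,R)
state=s1 head=-1 tape=aa[_]a_bb   (s1,_)→(s2,_,R)
state=s2 head=0 tape=aa_[a]_bb   (s2,a)→(s1,b,L)
state=s1 head=-1 tape=aa[_]b_bb   (s1,_)→(s2,_,R)
state=s2 head=0 tape=aa_[b]_bb   (s2,b)→(s0,_,L)
state=s0 head=-1 tape=aa[_]__bb   (s0,_)→(s1,a,R)
state=s1 head=0 tape=aaa[_]_bb   (s1,_)→(s2,_,R)
state=s2 head=1 tape=aaa_[_]bb   (s2,_)→(s2,b,R)
state=s2 head=2 tape=aaa_b[b]b   (s2,b)→(s0,_,L)
state=s0 head=1 tape=aaa_[b]_b   (s0,b)→(s2,a,L)
state=s2 head=0 tape=aaa[_]a_b   (s2,_)→(s2,b,R)
state=s2 head=1 tape=aaab[a]_b   (s2,a)→(s1,b,L)
state=s1 head=0 tape=aaa[b]b_b   (s1,b)→(s2,_,L)
state=s2 head=-1 tape=aa[a]_b_b   (s2,a)→(s1,b,L)
state=s1 head=-2 tape=a[a]b_b_b
Cell 2 holds _ when M halts.

_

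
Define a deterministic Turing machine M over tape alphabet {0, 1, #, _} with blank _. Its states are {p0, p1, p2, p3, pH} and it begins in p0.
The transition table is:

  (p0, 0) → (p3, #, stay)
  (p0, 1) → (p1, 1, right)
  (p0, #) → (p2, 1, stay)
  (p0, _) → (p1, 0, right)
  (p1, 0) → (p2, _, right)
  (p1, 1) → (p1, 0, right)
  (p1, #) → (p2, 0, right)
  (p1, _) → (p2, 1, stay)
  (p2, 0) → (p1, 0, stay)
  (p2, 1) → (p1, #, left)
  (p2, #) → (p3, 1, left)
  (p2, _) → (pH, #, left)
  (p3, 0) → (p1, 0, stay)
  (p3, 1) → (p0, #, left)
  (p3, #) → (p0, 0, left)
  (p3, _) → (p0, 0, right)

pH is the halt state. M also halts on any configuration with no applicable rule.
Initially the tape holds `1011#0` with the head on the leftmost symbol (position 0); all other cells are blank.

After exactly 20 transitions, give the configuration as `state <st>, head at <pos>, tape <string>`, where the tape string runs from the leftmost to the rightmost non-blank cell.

state p2, head at 3, tape 01_##0

p0 | [1]011#0   read 1 → write 1, move right, go to p1
p1 | 1[0]11#0   read 0 → write _, move right, go to p2
p2 | 1_[1]1#0   read 1 → write #, move left, go to p1
p1 | 1[_]#1#0   read _ → write 1, move stay, go to p2
p2 | 1[1]#1#0   read 1 → write #, move left, go to p1
p1 | [1]##1#0   read 1 → write 0, move right, go to p1
p1 | 0[#]#1#0   read # → write 0, move right, go to p2
p2 | 00[#]1#0   read # → write 1, move left, go to p3
p3 | 0[0]11#0   read 0 → write 0, move stay, go to p1
p1 | 0[0]11#0   read 0 → write _, move right, go to p2
p2 | 0_[1]1#0   read 1 → write #, move left, go to p1
p1 | 0[_]#1#0   read _ → write 1, move stay, go to p2
p2 | 0[1]#1#0   read 1 → write #, move left, go to p1
p1 | [0]##1#0   read 0 → write _, move right, go to p2
p2 | _[#]#1#0   read # → write 1, move left, go to p3
p3 | [_]1#1#0   read _ → write 0, move right, go to p0
p0 | 0[1]#1#0   read 1 → write 1, move right, go to p1
p1 | 01[#]1#0   read # → write 0, move right, go to p2
p2 | 010[1]#0   read 1 → write #, move left, go to p1
p1 | 01[0]##0   read 0 → write _, move right, go to p2
p2 | 01_[#]#0
After 20 steps: state p2, head at 3, tape 01_##0.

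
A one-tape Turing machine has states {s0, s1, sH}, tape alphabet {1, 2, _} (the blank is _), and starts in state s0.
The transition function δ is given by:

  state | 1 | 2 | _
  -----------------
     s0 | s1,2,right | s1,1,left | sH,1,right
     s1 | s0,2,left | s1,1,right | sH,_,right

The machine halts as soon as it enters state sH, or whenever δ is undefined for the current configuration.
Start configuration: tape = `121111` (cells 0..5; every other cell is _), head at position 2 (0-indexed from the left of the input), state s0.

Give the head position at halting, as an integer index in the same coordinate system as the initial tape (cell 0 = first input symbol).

s0 | 12[1]111__   read 1 → write 2, move right, go to s1
s1 | 122[1]11__   read 1 → write 2, move left, go to s0
s0 | 12[2]211__   read 2 → write 1, move left, go to s1
s1 | 1[2]1211__   read 2 → write 1, move right, go to s1
s1 | 11[1]211__   read 1 → write 2, move left, go to s0
s0 | 1[1]2211__   read 1 → write 2, move right, go to s1
s1 | 12[2]211__   read 2 → write 1, move right, go to s1
s1 | 121[2]11__   read 2 → write 1, move right, go to s1
s1 | 1211[1]1__   read 1 → write 2, move left, go to s0
s0 | 121[1]21__   read 1 → write 2, move right, go to s1
s1 | 1212[2]1__   read 2 → write 1, move right, go to s1
s1 | 12121[1]__   read 1 → write 2, move left, go to s0
s0 | 1212[1]2__   read 1 → write 2, move right, go to s1
s1 | 12122[2]__   read 2 → write 1, move right, go to s1
s1 | 121221[_]_   read _ → write _, move right, go to sH
sH | 121221_[_]
At halt the head is at cell 7.

7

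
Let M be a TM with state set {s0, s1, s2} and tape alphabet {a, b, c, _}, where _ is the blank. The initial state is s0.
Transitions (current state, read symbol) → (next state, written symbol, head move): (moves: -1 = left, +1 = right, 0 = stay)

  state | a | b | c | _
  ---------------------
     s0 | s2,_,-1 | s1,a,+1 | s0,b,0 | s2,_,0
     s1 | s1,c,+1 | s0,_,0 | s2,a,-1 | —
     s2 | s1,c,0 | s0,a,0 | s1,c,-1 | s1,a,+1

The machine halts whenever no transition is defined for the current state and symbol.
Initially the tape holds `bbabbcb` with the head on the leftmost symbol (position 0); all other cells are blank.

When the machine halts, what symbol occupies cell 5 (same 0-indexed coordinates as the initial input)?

s0 | _[b]babbcb   read b → write a, move +1, go to s1
s1 | _a[b]abbcb   read b → write _, move 0, go to s0
s0 | _a[_]abbcb   read _ → write _, move 0, go to s2
s2 | _a[_]abbcb   read _ → write a, move +1, go to s1
s1 | _aa[a]bbcb   read a → write c, move +1, go to s1
s1 | _aac[b]bcb   read b → write _, move 0, go to s0
s0 | _aac[_]bcb   read _ → write _, move 0, go to s2
s2 | _aac[_]bcb   read _ → write a, move +1, go to s1
s1 | _aaca[b]cb   read b → write _, move 0, go to s0
s0 | _aaca[_]cb   read _ → write _, move 0, go to s2
s2 | _aaca[_]cb   read _ → write a, move +1, go to s1
s1 | _aacaa[c]b   read c → write a, move -1, go to s2
s2 | _aaca[a]ab   read a → write c, move 0, go to s1
s1 | _aaca[c]ab   read c → write a, move -1, go to s2
s2 | _aac[a]aab   read a → write c, move 0, go to s1
s1 | _aac[c]aab   read c → write a, move -1, go to s2
s2 | _aa[c]aaab   read c → write c, move -1, go to s1
s1 | _a[a]caaab   read a → write c, move +1, go to s1
s1 | _ac[c]aaab   read c → write a, move -1, go to s2
s2 | _a[c]aaaab   read c → write c, move -1, go to s1
s1 | _[a]caaaab   read a → write c, move +1, go to s1
s1 | _c[c]aaaab   read c → write a, move -1, go to s2
s2 | _[c]aaaaab   read c → write c, move -1, go to s1
s1 | [_]caaaaab
Cell 5 holds a when M halts.

a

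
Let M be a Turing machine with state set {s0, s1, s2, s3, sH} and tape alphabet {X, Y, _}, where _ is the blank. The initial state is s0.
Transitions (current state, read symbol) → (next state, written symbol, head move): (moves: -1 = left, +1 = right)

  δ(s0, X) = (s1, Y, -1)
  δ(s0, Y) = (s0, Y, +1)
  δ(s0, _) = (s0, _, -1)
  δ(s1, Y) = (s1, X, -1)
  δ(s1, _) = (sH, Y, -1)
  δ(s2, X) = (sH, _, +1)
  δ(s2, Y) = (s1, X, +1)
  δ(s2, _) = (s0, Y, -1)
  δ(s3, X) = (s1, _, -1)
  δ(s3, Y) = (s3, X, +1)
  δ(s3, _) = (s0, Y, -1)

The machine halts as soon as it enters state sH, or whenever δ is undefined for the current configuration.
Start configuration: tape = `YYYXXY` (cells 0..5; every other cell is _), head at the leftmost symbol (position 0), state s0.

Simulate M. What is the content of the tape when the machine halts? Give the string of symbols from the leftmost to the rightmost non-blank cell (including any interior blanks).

YXXXYXY

s0 | __[Y]YYXXY   read Y → write Y, move +1, go to s0
s0 | __Y[Y]YXXY   read Y → write Y, move +1, go to s0
s0 | __YY[Y]XXY   read Y → write Y, move +1, go to s0
s0 | __YYY[X]XY   read X → write Y, move -1, go to s1
s1 | __YY[Y]YXY   read Y → write X, move -1, go to s1
s1 | __Y[Y]XYXY   read Y → write X, move -1, go to s1
s1 | __[Y]XXYXY   read Y → write X, move -1, go to s1
s1 | _[_]XXXYXY   read _ → write Y, move -1, go to sH
sH | [_]YXXXYXY
The non-blank tape span at halt is YXXXYXY.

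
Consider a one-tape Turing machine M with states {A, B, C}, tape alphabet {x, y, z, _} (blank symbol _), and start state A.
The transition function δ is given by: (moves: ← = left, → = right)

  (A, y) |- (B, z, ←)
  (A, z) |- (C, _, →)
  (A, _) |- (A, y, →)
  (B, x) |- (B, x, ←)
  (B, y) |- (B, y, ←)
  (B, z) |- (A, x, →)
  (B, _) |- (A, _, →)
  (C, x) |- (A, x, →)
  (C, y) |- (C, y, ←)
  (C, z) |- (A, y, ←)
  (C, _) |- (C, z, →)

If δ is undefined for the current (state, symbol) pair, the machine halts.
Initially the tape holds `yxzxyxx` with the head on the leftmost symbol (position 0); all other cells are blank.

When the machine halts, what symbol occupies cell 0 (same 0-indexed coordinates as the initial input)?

_

A | _[y]xzxyxx   read y → write z, move ←, go to B
B | [_]zxzxyxx   read _ → write _, move →, go to A
A | _[z]xzxyxx   read z → write _, move →, go to C
C | __[x]zxyxx   read x → write x, move →, go to A
A | __x[z]xyxx   read z → write _, move →, go to C
C | __x_[x]yxx   read x → write x, move →, go to A
A | __x_x[y]xx   read y → write z, move ←, go to B
B | __x_[x]zxx   read x → write x, move ←, go to B
B | __x[_]xzxx   read _ → write _, move →, go to A
A | __x_[x]zxx
Cell 0 holds _ when M halts.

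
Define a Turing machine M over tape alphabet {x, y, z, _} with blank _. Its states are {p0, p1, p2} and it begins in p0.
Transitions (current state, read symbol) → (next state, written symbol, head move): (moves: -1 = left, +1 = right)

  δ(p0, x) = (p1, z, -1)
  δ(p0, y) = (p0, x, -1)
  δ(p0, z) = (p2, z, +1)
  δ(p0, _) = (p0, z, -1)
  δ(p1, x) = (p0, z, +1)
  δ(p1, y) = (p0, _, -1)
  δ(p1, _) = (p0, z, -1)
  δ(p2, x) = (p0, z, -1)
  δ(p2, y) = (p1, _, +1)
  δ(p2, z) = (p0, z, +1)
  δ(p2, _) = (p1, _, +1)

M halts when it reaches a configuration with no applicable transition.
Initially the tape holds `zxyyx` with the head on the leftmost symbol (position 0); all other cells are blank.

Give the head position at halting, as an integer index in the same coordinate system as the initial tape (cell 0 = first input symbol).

3

p0 | [z]xyyx   read z → write z, move +1, go to p2
p2 | z[x]yyx   read x → write z, move -1, go to p0
p0 | [z]zyyx   read z → write z, move +1, go to p2
p2 | z[z]yyx   read z → write z, move +1, go to p0
p0 | zz[y]yx   read y → write x, move -1, go to p0
p0 | z[z]xyx   read z → write z, move +1, go to p2
p2 | zz[x]yx   read x → write z, move -1, go to p0
p0 | z[z]zyx   read z → write z, move +1, go to p2
p2 | zz[z]yx   read z → write z, move +1, go to p0
p0 | zzz[y]x   read y → write x, move -1, go to p0
p0 | zz[z]xx   read z → write z, move +1, go to p2
p2 | zzz[x]x   read x → write z, move -1, go to p0
p0 | zz[z]zx   read z → write z, move +1, go to p2
p2 | zzz[z]x   read z → write z, move +1, go to p0
p0 | zzzz[x]   read x → write z, move -1, go to p1
p1 | zzz[z]z
At halt the head is at cell 3.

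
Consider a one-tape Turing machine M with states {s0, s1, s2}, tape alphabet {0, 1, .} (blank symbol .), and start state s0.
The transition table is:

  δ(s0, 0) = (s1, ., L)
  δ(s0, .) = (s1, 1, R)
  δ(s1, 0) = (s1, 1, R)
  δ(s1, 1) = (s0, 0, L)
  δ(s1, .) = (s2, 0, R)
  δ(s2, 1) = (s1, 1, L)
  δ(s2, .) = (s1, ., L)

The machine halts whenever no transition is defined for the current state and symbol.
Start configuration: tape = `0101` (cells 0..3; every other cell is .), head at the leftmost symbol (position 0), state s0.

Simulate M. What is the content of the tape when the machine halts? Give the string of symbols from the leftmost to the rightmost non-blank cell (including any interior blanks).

11001

state=s0 head=0 tape=.[0]101   (s0,0)→(s1,.,L)
state=s1 head=-1 tape=[.].101   (s1,.)→(s2,0,R)
state=s2 head=0 tape=0[.]101   (s2,.)→(s1,.,L)
state=s1 head=-1 tape=[0].101   (s1,0)→(s1,1,R)
state=s1 head=0 tape=1[.]101   (s1,.)→(s2,0,R)
state=s2 head=1 tape=10[1]01   (s2,1)→(s1,1,L)
state=s1 head=0 tape=1[0]101   (s1,0)→(s1,1,R)
state=s1 head=1 tape=11[1]01   (s1,1)→(s0,0,L)
state=s0 head=0 tape=1[1]001
The non-blank tape span at halt is 11001.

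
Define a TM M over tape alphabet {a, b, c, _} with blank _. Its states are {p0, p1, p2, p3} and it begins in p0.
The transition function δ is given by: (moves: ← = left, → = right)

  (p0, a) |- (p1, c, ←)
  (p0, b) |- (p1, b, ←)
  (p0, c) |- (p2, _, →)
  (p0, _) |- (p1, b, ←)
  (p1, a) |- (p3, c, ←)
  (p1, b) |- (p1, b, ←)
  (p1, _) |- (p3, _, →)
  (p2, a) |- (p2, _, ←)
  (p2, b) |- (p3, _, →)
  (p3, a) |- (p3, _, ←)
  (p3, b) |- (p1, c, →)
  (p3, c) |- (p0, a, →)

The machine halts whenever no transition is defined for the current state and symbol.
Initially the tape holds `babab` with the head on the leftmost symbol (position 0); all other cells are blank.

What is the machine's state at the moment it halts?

p3

state=p0 head=0 tape=_[b]abab   (p0,b)→(p1,b,←)
state=p1 head=-1 tape=[_]babab   (p1,_)→(p3,_,→)
state=p3 head=0 tape=_[b]abab   (p3,b)→(p1,c,→)
state=p1 head=1 tape=_c[a]bab   (p1,a)→(p3,c,←)
state=p3 head=0 tape=_[c]cbab   (p3,c)→(p0,a,→)
state=p0 head=1 tape=_a[c]bab   (p0,c)→(p2,_,→)
state=p2 head=2 tape=_a_[b]ab   (p2,b)→(p3,_,→)
state=p3 head=3 tape=_a__[a]b   (p3,a)→(p3,_,←)
state=p3 head=2 tape=_a_[_]_b
No transition is defined for (p3, _); M halts in state p3.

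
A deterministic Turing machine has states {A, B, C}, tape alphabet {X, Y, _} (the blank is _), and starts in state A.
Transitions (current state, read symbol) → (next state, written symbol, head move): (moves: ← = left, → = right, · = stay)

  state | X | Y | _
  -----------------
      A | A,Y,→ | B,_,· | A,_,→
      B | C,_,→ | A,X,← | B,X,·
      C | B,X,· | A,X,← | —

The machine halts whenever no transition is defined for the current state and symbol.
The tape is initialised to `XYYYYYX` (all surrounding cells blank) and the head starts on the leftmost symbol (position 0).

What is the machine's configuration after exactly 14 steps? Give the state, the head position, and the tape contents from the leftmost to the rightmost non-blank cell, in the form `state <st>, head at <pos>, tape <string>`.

state B, head at 5, tape Y_Y_Y_X

state=A head=0 tape=[X]YYYYYX   (A,X)→(A,Y,→)
state=A head=1 tape=Y[Y]YYYYX   (A,Y)→(B,_,·)
state=B head=1 tape=Y[_]YYYYX   (B,_)→(B,X,·)
state=B head=1 tape=Y[X]YYYYX   (B,X)→(C,_,→)
state=C head=2 tape=Y_[Y]YYYX   (C,Y)→(A,X,←)
state=A head=1 tape=Y[_]XYYYX   (A,_)→(A,_,→)
state=A head=2 tape=Y_[X]YYYX   (A,X)→(A,Y,→)
state=A head=3 tape=Y_Y[Y]YYX   (A,Y)→(B,_,·)
state=B head=3 tape=Y_Y[_]YYX   (B,_)→(B,X,·)
state=B head=3 tape=Y_Y[X]YYX   (B,X)→(C,_,→)
state=C head=4 tape=Y_Y_[Y]YX   (C,Y)→(A,X,←)
state=A head=3 tape=Y_Y[_]XYX   (A,_)→(A,_,→)
state=A head=4 tape=Y_Y_[X]YX   (A,X)→(A,Y,→)
state=A head=5 tape=Y_Y_Y[Y]X   (A,Y)→(B,_,·)
state=B head=5 tape=Y_Y_Y[_]X
After 14 steps: state B, head at 5, tape Y_Y_Y_X.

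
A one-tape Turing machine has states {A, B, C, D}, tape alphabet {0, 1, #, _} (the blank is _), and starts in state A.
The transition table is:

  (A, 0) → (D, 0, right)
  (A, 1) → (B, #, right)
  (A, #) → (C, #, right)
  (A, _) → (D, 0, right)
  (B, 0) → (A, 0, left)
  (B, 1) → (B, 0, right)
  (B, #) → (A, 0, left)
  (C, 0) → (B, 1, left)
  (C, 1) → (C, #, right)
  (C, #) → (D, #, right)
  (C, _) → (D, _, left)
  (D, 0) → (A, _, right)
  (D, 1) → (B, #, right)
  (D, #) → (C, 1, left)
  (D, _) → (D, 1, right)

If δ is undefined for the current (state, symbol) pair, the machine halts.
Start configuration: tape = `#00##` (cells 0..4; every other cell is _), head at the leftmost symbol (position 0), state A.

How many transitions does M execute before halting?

27

A | _[#]00##_   read # → write #, move right, go to C
C | _#[0]0##_   read 0 → write 1, move left, go to B
B | _[#]10##_   read # → write 0, move left, go to A
A | [_]010##_   read _ → write 0, move right, go to D
D | 0[0]10##_   read 0 → write _, move right, go to A
A | 0_[1]0##_   read 1 → write #, move right, go to B
B | 0_#[0]##_   read 0 → write 0, move left, go to A
A | 0_[#]0##_   read # → write #, move right, go to C
C | 0_#[0]##_   read 0 → write 1, move left, go to B
B | 0_[#]1##_   read # → write 0, move left, go to A
A | 0[_]01##_   read _ → write 0, move right, go to D
D | 00[0]1##_   read 0 → write _, move right, go to A
A | 00_[1]##_   read 1 → write #, move right, go to B
B | 00_#[#]#_   read # → write 0, move left, go to A
A | 00_[#]0#_   read # → write #, move right, go to C
C | 00_#[0]#_   read 0 → write 1, move left, go to B
B | 00_[#]1#_   read # → write 0, move left, go to A
A | 00[_]01#_   read _ → write 0, move right, go to D
D | 000[0]1#_   read 0 → write _, move right, go to A
A | 000_[1]#_   read 1 → write #, move right, go to B
B | 000_#[#]_   read # → write 0, move left, go to A
A | 000_[#]0_   read # → write #, move right, go to C
C | 000_#[0]_   read 0 → write 1, move left, go to B
B | 000_[#]1_   read # → write 0, move left, go to A
A | 000[_]01_   read _ → write 0, move right, go to D
D | 0000[0]1_   read 0 → write _, move right, go to A
A | 0000_[1]_   read 1 → write #, move right, go to B
B | 0000_#[_]
M halts after 27 transitions.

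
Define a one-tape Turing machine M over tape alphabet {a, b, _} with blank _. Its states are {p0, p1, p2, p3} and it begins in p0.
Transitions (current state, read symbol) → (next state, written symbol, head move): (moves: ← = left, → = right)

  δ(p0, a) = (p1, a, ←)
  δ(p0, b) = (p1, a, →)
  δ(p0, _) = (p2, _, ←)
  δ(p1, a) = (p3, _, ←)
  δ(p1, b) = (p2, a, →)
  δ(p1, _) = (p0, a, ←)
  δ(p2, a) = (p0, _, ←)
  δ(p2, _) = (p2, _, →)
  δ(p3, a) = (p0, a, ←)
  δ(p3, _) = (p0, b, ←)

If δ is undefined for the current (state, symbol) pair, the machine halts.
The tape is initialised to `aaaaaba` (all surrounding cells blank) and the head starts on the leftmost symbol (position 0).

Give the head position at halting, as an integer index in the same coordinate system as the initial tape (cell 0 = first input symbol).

5

state=p0 head=0 tape=___[a]aaaaba   (p0,a)→(p1,a,←)
state=p1 head=-1 tape=__[_]aaaaaba   (p1,_)→(p0,a,←)
state=p0 head=-2 tape=_[_]aaaaaaba   (p0,_)→(p2,_,←)
state=p2 head=-3 tape=[_]_aaaaaaba   (p2,_)→(p2,_,→)
state=p2 head=-2 tape=_[_]aaaaaaba   (p2,_)→(p2,_,→)
state=p2 head=-1 tape=__[a]aaaaaba   (p2,a)→(p0,_,←)
state=p0 head=-2 tape=_[_]_aaaaaba   (p0,_)→(p2,_,←)
state=p2 head=-3 tape=[_]__aaaaaba   (p2,_)→(p2,_,→)
state=p2 head=-2 tape=_[_]_aaaaaba   (p2,_)→(p2,_,→)
state=p2 head=-1 tape=__[_]aaaaaba   (p2,_)→(p2,_,→)
state=p2 head=0 tape=___[a]aaaaba   (p2,a)→(p0,_,←)
state=p0 head=-1 tape=__[_]_aaaaba   (p0,_)→(p2,_,←)
state=p2 head=-2 tape=_[_]__aaaaba   (p2,_)→(p2,_,→)
state=p2 head=-1 tape=__[_]_aaaaba   (p2,_)→(p2,_,→)
state=p2 head=0 tape=___[_]aaaaba   (p2,_)→(p2,_,→)
state=p2 head=1 tape=____[a]aaaba   (p2,a)→(p0,_,←)
state=p0 head=0 tape=___[_]_aaaba   (p0,_)→(p2,_,←)
state=p2 head=-1 tape=__[_]__aaaba   (p2,_)→(p2,_,→)
state=p2 head=0 tape=___[_]_aaaba   (p2,_)→(p2,_,→)
state=p2 head=1 tape=____[_]aaaba   (p2,_)→(p2,_,→)
state=p2 head=2 tape=_____[a]aaba   (p2,a)→(p0,_,←)
state=p0 head=1 tape=____[_]_aaba   (p0,_)→(p2,_,←)
state=p2 head=0 tape=___[_]__aaba   (p2,_)→(p2,_,→)
state=p2 head=1 tape=____[_]_aaba   (p2,_)→(p2,_,→)
state=p2 head=2 tape=_____[_]aaba   (p2,_)→(p2,_,→)
state=p2 head=3 tape=______[a]aba   (p2,a)→(p0,_,←)
state=p0 head=2 tape=_____[_]_aba   (p0,_)→(p2,_,←)
state=p2 head=1 tape=____[_]__aba   (p2,_)→(p2,_,→)
state=p2 head=2 tape=_____[_]_aba   (p2,_)→(p2,_,→)
state=p2 head=3 tape=______[_]aba   (p2,_)→(p2,_,→)
state=p2 head=4 tape=_______[a]ba   (p2,a)→(p0,_,←)
state=p0 head=3 tape=______[_]_ba   (p0,_)→(p2,_,←)
state=p2 head=2 tape=_____[_]__ba   (p2,_)→(p2,_,→)
state=p2 head=3 tape=______[_]_ba   (p2,_)→(p2,_,→)
state=p2 head=4 tape=_______[_]ba   (p2,_)→(p2,_,→)
state=p2 head=5 tape=________[b]a
At halt the head is at cell 5.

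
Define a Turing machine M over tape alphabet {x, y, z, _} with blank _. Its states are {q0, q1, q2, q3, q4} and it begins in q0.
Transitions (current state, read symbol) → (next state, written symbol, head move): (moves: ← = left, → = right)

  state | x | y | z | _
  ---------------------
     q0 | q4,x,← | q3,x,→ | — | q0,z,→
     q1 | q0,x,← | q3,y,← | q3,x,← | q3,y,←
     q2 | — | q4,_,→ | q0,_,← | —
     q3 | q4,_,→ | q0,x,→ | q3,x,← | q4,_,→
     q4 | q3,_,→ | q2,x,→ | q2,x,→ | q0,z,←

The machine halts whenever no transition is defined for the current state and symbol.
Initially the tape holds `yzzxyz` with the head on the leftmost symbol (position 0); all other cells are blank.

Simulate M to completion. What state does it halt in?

state=q0 head=0 tape=[y]zzxyz   (q0,y)→(q3,x,→)
state=q3 head=1 tape=x[z]zxyz   (q3,z)→(q3,x,←)
state=q3 head=0 tape=[x]xzxyz   (q3,x)→(q4,_,→)
state=q4 head=1 tape=_[x]zxyz   (q4,x)→(q3,_,→)
state=q3 head=2 tape=__[z]xyz   (q3,z)→(q3,x,←)
state=q3 head=1 tape=_[_]xxyz   (q3,_)→(q4,_,→)
state=q4 head=2 tape=__[x]xyz   (q4,x)→(q3,_,→)
state=q3 head=3 tape=___[x]yz   (q3,x)→(q4,_,→)
state=q4 head=4 tape=____[y]z   (q4,y)→(q2,x,→)
state=q2 head=5 tape=____x[z]   (q2,z)→(q0,_,←)
state=q0 head=4 tape=____[x]_   (q0,x)→(q4,x,←)
state=q4 head=3 tape=___[_]x_   (q4,_)→(q0,z,←)
state=q0 head=2 tape=__[_]zx_   (q0,_)→(q0,z,→)
state=q0 head=3 tape=__z[z]x_
No transition is defined for (q0, z); M halts in state q0.

q0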